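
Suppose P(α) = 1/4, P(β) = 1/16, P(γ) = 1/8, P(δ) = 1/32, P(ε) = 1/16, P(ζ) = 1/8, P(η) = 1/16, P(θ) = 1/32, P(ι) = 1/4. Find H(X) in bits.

Each probability is a power of 1/2, so log₂(1/p) is an integer.
H = Σ p·log₂(1/p) = 1/4·2 + 1/16·4 + 1/8·3 + 1/32·5 + 1/16·4 + 1/8·3 + 1/16·4 + 1/32·5 + 1/4·2 = 2.8125 bits.

2.8125 bits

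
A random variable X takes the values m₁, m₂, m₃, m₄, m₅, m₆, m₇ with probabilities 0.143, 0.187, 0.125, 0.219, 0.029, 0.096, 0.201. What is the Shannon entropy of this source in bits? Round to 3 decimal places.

H = −Σ pᵢ log₂ pᵢ.
−0.143·log₂(0.143) = 0.4012
−0.187·log₂(0.187) = 0.4523
−0.125·log₂(0.125) = 0.3750
−0.219·log₂(0.219) = 0.4798
−0.029·log₂(0.029) = 0.1481
−0.096·log₂(0.096) = 0.3246
−0.201·log₂(0.201) = 0.4653
Sum ≈ 2.6464 → 2.646 bits.

2.646 bits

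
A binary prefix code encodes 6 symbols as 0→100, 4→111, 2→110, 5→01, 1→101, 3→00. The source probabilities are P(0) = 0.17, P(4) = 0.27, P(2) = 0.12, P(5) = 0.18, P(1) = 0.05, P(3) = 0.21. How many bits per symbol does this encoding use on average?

2.61 bits/symbol

L̄ = Σ pᵢ·ℓᵢ = 0.17·3 + 0.27·3 + 0.12·3 + 0.18·2 + 0.05·3 + 0.21·2 = 2.61 bits/symbol.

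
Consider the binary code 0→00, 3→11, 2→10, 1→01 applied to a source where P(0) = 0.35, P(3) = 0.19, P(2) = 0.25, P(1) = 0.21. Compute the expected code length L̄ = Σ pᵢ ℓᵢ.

2 bits/symbol

L̄ = Σ pᵢ·ℓᵢ = 0.35·2 + 0.19·2 + 0.25·2 + 0.21·2 = 2 bits/symbol.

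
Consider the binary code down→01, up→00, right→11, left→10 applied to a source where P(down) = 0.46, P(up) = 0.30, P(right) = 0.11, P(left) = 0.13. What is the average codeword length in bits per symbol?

L̄ = Σ pᵢ·ℓᵢ = 0.46·2 + 0.30·2 + 0.11·2 + 0.13·2 = 2 bits/symbol.

2 bits/symbol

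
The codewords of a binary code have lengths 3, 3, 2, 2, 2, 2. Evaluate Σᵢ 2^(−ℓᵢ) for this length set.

1.25

With common denominator 2^3 = 8: Σ 2^(−ℓᵢ) = 1/8 + 1/8 + 2/8 + 2/8 + 2/8 + 2/8 = 10/8 = 1.25.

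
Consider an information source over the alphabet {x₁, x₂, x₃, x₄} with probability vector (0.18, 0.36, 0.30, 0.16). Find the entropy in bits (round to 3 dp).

H = −Σ pᵢ log₂ pᵢ.
−0.18·log₂(0.18) = 0.4453
−0.36·log₂(0.36) = 0.5306
−0.30·log₂(0.30) = 0.5211
−0.16·log₂(0.16) = 0.4230
Sum ≈ 1.9200 → 1.920 bits.

1.920 bits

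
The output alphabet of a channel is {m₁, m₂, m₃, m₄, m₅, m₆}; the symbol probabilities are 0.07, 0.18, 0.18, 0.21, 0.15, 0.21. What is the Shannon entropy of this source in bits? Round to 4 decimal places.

H = −Σ pᵢ log₂ pᵢ.
−0.07·log₂(0.07) = 0.2686
−0.18·log₂(0.18) = 0.4453
−0.18·log₂(0.18) = 0.4453
−0.21·log₂(0.21) = 0.4728
−0.15·log₂(0.15) = 0.4105
−0.21·log₂(0.21) = 0.4728
Sum ≈ 2.5154 → 2.5154 bits.

2.5154 bits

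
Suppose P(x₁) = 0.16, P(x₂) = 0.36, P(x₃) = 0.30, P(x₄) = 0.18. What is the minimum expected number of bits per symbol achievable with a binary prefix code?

1.98 bits/symbol

Repeatedly combine the two least-probable nodes; the expected code length is the sum of the merged weights.
merge 4/25 + 9/50 → 17/50
merge 3/10 + 17/50 → 16/25
merge 9/25 + 16/25 → 1
L = 17/50 + 16/25 + 1 = 99/50 = 1.98 bits/symbol.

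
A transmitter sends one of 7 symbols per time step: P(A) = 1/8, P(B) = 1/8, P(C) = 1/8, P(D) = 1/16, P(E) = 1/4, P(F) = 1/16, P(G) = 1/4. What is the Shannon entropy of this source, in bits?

2.625 bits

Each probability is a power of 1/2, so log₂(1/p) is an integer.
H = Σ p·log₂(1/p) = 1/8·3 + 1/8·3 + 1/8·3 + 1/16·4 + 1/4·2 + 1/16·4 + 1/4·2 = 2.625 bits.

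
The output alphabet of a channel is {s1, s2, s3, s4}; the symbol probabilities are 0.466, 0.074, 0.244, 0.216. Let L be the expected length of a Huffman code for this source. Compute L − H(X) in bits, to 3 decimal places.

0.059 bits

Entropy H = −Σ p log₂ p ≈ 1.7654 bits.
Huffman merges: 37/500+27/125→29/100; 61/250+29/100→267/500; 233/500+267/500→1. L = 228/125 ≈ 1.8240.
L − H = 1.8240 − 1.7654 = 0.059 bits.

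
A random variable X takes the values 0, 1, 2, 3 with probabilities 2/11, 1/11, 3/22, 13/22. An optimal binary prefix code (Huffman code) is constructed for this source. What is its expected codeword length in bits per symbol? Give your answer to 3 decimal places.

1.636 bits/symbol

Repeatedly combine the two least-probable nodes; the expected code length is the sum of the merged weights.
merge 1/11 + 3/22 → 5/22
merge 2/11 + 5/22 → 9/22
merge 9/22 + 13/22 → 1
L = 5/22 + 9/22 + 1 = 18/11 ≈ 1.636 bits/symbol.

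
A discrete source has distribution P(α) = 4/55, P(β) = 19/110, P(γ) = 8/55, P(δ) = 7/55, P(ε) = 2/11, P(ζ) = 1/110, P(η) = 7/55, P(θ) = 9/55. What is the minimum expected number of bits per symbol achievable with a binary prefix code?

Repeatedly combine the two least-probable nodes; the expected code length is the sum of the merged weights.
merge 1/110 + 4/55 → 9/110
merge 9/110 + 7/55 → 23/110
merge 7/55 + 8/55 → 3/11
merge 9/55 + 19/110 → 37/110
merge 2/11 + 23/110 → 43/110
merge 3/11 + 37/110 → 67/110
merge 43/110 + 67/110 → 1
L = 9/110 + 23/110 + 3/11 + 37/110 + 43/110 + 67/110 + 1 = 29/10 = 2.9 bits/symbol.

2.9 bits/symbol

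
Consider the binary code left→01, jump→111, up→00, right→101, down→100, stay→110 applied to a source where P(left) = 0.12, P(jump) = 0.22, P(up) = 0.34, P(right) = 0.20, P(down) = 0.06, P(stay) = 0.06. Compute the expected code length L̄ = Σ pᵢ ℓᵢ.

L̄ = Σ pᵢ·ℓᵢ = 0.12·2 + 0.22·3 + 0.34·2 + 0.20·3 + 0.06·3 + 0.06·3 = 2.54 bits/symbol.

2.54 bits/symbol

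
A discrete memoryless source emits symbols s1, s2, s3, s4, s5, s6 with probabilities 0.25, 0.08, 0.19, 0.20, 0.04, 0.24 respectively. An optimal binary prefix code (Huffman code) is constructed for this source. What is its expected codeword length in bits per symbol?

Repeatedly combine the two least-probable nodes; the expected code length is the sum of the merged weights.
merge 1/25 + 2/25 → 3/25
merge 3/25 + 19/100 → 31/100
merge 1/5 + 6/25 → 11/25
merge 1/4 + 31/100 → 14/25
merge 11/25 + 14/25 → 1
L = 3/25 + 31/100 + 11/25 + 14/25 + 1 = 243/100 = 2.43 bits/symbol.

2.43 bits/symbol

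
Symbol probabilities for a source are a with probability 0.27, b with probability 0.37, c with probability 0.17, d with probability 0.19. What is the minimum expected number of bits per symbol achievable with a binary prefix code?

1.99 bits/symbol

Repeatedly combine the two least-probable nodes; the expected code length is the sum of the merged weights.
merge 17/100 + 19/100 → 9/25
merge 27/100 + 9/25 → 63/100
merge 37/100 + 63/100 → 1
L = 9/25 + 63/100 + 1 = 199/100 = 1.99 bits/symbol.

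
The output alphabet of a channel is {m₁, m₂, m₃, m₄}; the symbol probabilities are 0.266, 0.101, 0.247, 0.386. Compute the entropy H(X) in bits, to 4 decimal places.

1.8707 bits

H = −Σ pᵢ log₂ pᵢ.
−0.266·log₂(0.266) = 0.5082
−0.101·log₂(0.101) = 0.3341
−0.247·log₂(0.247) = 0.4983
−0.386·log₂(0.386) = 0.5301
Sum ≈ 1.8707 → 1.8707 bits.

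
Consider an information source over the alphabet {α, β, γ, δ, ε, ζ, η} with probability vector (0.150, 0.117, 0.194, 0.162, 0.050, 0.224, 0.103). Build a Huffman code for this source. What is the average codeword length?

Repeatedly combine the two least-probable nodes; the expected code length is the sum of the merged weights.
merge 1/20 + 103/1000 → 153/1000
merge 117/1000 + 3/20 → 267/1000
merge 153/1000 + 81/500 → 63/200
merge 97/500 + 28/125 → 209/500
merge 267/1000 + 63/200 → 291/500
merge 209/500 + 291/500 → 1
L = 153/1000 + 267/1000 + 63/200 + 209/500 + 291/500 + 1 = 547/200 = 2.735 bits/symbol.

2.735 bits/symbol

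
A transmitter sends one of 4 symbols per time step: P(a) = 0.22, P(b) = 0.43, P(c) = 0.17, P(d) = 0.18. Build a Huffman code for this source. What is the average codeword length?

1.92 bits/symbol

Repeatedly combine the two least-probable nodes; the expected code length is the sum of the merged weights.
merge 17/100 + 9/50 → 7/20
merge 11/50 + 7/20 → 57/100
merge 43/100 + 57/100 → 1
L = 7/20 + 57/100 + 1 = 48/25 = 1.92 bits/symbol.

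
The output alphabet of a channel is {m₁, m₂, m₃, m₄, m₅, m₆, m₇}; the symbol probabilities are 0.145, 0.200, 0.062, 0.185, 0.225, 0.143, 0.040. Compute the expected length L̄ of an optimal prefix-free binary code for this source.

Repeatedly combine the two least-probable nodes; the expected code length is the sum of the merged weights.
merge 1/25 + 31/500 → 51/500
merge 51/500 + 143/1000 → 49/200
merge 29/200 + 37/200 → 33/100
merge 1/5 + 9/40 → 17/40
merge 49/200 + 33/100 → 23/40
merge 17/40 + 23/40 → 1
L = 51/500 + 49/200 + 33/100 + 17/40 + 23/40 + 1 = 2677/1000 = 2.677 bits/symbol.

2.677 bits/symbol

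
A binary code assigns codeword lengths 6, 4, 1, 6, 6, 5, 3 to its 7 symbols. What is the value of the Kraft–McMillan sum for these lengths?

With common denominator 2^6 = 64: Σ 2^(−ℓᵢ) = 1/64 + 4/64 + 32/64 + 1/64 + 1/64 + 2/64 + 8/64 = 49/64 = 0.765625.

0.765625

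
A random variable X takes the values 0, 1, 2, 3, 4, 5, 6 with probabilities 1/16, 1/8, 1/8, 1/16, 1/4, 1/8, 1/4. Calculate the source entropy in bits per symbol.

2.625 bits

Each probability is a power of 1/2, so log₂(1/p) is an integer.
H = Σ p·log₂(1/p) = 1/16·4 + 1/8·3 + 1/8·3 + 1/16·4 + 1/4·2 + 1/8·3 + 1/4·2 = 2.625 bits.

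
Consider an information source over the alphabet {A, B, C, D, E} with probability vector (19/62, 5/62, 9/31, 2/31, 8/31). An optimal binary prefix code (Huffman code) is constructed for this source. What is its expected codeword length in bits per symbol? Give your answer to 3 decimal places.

Repeatedly combine the two least-probable nodes; the expected code length is the sum of the merged weights.
merge 2/31 + 5/62 → 9/62
merge 9/62 + 8/31 → 25/62
merge 9/31 + 19/62 → 37/62
merge 25/62 + 37/62 → 1
L = 9/62 + 25/62 + 37/62 + 1 = 133/62 ≈ 2.145 bits/symbol.

2.145 bits/symbol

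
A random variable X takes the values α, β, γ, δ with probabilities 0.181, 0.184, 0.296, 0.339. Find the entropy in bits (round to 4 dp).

H = −Σ pᵢ log₂ pᵢ.
−0.181·log₂(0.181) = 0.4463
−0.184·log₂(0.184) = 0.4494
−0.296·log₂(0.296) = 0.5199
−0.339·log₂(0.339) = 0.5291
Sum ≈ 1.9446 → 1.9446 bits.

1.9446 bits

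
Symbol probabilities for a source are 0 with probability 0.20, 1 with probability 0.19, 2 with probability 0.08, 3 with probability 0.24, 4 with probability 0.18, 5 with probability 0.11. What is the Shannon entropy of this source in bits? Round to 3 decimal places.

2.501 bits

H = −Σ pᵢ log₂ pᵢ.
−0.20·log₂(0.20) = 0.4644
−0.19·log₂(0.19) = 0.4552
−0.08·log₂(0.08) = 0.2915
−0.24·log₂(0.24) = 0.4941
−0.18·log₂(0.18) = 0.4453
−0.11·log₂(0.11) = 0.3503
Sum ≈ 2.5008 → 2.501 bits.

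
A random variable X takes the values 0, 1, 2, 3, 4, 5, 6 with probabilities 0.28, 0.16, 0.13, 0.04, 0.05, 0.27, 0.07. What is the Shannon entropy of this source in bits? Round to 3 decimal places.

H = −Σ pᵢ log₂ pᵢ.
−0.28·log₂(0.28) = 0.5142
−0.16·log₂(0.16) = 0.4230
−0.13·log₂(0.13) = 0.3826
−0.04·log₂(0.04) = 0.1858
−0.05·log₂(0.05) = 0.2161
−0.27·log₂(0.27) = 0.5100
−0.07·log₂(0.07) = 0.2686
Sum ≈ 2.5003 → 2.500 bits.

2.500 bits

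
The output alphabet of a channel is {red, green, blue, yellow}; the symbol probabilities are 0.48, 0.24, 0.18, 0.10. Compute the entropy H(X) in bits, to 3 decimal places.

H = −Σ pᵢ log₂ pᵢ.
−0.48·log₂(0.48) = 0.5083
−0.24·log₂(0.24) = 0.4941
−0.18·log₂(0.18) = 0.4453
−0.10·log₂(0.10) = 0.3322
Sum ≈ 1.7799 → 1.780 bits.

1.780 bits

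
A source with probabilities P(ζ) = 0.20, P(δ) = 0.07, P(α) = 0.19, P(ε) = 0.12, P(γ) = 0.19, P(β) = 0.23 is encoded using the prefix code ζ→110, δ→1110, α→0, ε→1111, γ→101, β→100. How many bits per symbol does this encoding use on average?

2.81 bits/symbol

L̄ = Σ pᵢ·ℓᵢ = 0.20·3 + 0.07·4 + 0.19·1 + 0.12·4 + 0.19·3 + 0.23·3 = 2.81 bits/symbol.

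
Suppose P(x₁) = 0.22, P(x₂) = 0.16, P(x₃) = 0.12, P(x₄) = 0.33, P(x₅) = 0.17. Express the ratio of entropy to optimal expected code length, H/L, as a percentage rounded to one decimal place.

Entropy H = −Σ p log₂ p ≈ 2.2331 bits.
Huffman merges: 3/25+4/25→7/25; 17/100+11/50→39/100; 7/25+33/100→61/100; 39/100+61/100→1. L = 57/25 ≈ 2.2800.
Efficiency = H/L = 2.2331/2.2800 = 97.9%.

97.9%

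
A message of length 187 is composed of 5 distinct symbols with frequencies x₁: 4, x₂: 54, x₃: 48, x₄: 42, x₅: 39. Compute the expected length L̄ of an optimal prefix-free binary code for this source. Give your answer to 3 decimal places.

Probabilities are the counts divided by 187.
Repeatedly combine the two least-probable nodes; the expected code length is the sum of the merged weights.
merge 4/187 + 39/187 → 43/187
merge 42/187 + 43/187 → 5/11
merge 48/187 + 54/187 → 6/11
merge 5/11 + 6/11 → 1
L = 43/187 + 5/11 + 6/11 + 1 = 417/187 ≈ 2.230 bits/symbol.

2.230 bits/symbol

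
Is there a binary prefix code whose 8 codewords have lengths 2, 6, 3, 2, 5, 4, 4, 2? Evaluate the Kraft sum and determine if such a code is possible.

With common denominator 2^6 = 64: Σ 2^(−ℓᵢ) = 16/64 + 1/64 + 8/64 + 16/64 + 2/64 + 4/64 + 4/64 + 16/64 = 67/64 = 1.046875.
Kraft's inequality requires Σ ≤ 1; here Σ = 1.046875 > 1, so no such prefix code exists.

1.046875; no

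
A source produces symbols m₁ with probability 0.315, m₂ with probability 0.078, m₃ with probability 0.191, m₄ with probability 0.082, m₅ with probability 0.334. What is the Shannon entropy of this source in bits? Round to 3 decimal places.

H = −Σ pᵢ log₂ pᵢ.
−0.315·log₂(0.315) = 0.5250
−0.078·log₂(0.078) = 0.2871
−0.191·log₂(0.191) = 0.4562
−0.082·log₂(0.082) = 0.2959
−0.334·log₂(0.334) = 0.5284
Sum ≈ 2.0925 → 2.093 bits.

2.093 bits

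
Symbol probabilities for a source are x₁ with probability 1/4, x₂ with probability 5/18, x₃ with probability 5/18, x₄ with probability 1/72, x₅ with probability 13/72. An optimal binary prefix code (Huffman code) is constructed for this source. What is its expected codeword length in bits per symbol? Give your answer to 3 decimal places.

2.194 bits/symbol

Repeatedly combine the two least-probable nodes; the expected code length is the sum of the merged weights.
merge 1/72 + 13/72 → 7/36
merge 7/36 + 1/4 → 4/9
merge 5/18 + 5/18 → 5/9
merge 4/9 + 5/9 → 1
L = 7/36 + 4/9 + 5/9 + 1 = 79/36 ≈ 2.194 bits/symbol.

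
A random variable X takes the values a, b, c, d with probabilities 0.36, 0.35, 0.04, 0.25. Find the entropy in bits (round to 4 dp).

1.7465 bits

H = −Σ pᵢ log₂ pᵢ.
−0.36·log₂(0.36) = 0.5306
−0.35·log₂(0.35) = 0.5301
−0.04·log₂(0.04) = 0.1858
−0.25·log₂(0.25) = 0.5000
Sum ≈ 1.7465 → 1.7465 bits.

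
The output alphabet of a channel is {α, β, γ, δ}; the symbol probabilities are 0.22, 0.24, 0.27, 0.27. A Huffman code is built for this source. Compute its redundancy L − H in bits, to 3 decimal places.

Entropy H = −Σ p log₂ p ≈ 1.9948 bits.
Huffman merges: 11/50+6/25→23/50; 27/100+27/100→27/50; 23/50+27/50→1. L = 2 ≈ 2.0000.
L − H = 2.0000 − 1.9948 = 0.005 bits.

0.005 bits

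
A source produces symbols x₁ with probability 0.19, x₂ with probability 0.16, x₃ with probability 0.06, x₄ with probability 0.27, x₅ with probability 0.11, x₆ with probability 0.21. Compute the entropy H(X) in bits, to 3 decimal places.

H = −Σ pᵢ log₂ pᵢ.
−0.19·log₂(0.19) = 0.4552
−0.16·log₂(0.16) = 0.4230
−0.06·log₂(0.06) = 0.2435
−0.27·log₂(0.27) = 0.5100
−0.11·log₂(0.11) = 0.3503
−0.21·log₂(0.21) = 0.4728
Sum ≈ 2.4549 → 2.455 bits.

2.455 bits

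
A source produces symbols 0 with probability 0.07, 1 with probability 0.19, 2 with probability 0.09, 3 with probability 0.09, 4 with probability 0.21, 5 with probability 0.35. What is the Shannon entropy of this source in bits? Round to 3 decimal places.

2.352 bits

H = −Σ pᵢ log₂ pᵢ.
−0.07·log₂(0.07) = 0.2686
−0.19·log₂(0.19) = 0.4552
−0.09·log₂(0.09) = 0.3127
−0.09·log₂(0.09) = 0.3127
−0.21·log₂(0.21) = 0.4728
−0.35·log₂(0.35) = 0.5301
Sum ≈ 2.3520 → 2.352 bits.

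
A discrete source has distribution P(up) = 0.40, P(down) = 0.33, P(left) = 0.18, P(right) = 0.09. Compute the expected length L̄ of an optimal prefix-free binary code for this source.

1.87 bits/symbol

Repeatedly combine the two least-probable nodes; the expected code length is the sum of the merged weights.
merge 9/100 + 9/50 → 27/100
merge 27/100 + 33/100 → 3/5
merge 2/5 + 3/5 → 1
L = 27/100 + 3/5 + 1 = 187/100 = 1.87 bits/symbol.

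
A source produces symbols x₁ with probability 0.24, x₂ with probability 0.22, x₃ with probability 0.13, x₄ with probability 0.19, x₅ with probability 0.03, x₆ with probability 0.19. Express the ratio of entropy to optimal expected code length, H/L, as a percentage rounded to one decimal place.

96.4%

Entropy H = −Σ p log₂ p ≈ 2.4196 bits.
Huffman merges: 3/100+13/100→4/25; 4/25+19/100→7/20; 19/100+11/50→41/100; 6/25+7/20→59/100; 41/100+59/100→1. L = 251/100 ≈ 2.5100.
Efficiency = H/L = 2.4196/2.5100 = 96.4%.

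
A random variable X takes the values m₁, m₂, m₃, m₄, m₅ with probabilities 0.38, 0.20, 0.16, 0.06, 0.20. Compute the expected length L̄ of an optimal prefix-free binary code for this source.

Repeatedly combine the two least-probable nodes; the expected code length is the sum of the merged weights.
merge 3/50 + 4/25 → 11/50
merge 1/5 + 1/5 → 2/5
merge 11/50 + 19/50 → 3/5
merge 2/5 + 3/5 → 1
L = 11/50 + 2/5 + 3/5 + 1 = 111/50 = 2.22 bits/symbol.

2.22 bits/symbol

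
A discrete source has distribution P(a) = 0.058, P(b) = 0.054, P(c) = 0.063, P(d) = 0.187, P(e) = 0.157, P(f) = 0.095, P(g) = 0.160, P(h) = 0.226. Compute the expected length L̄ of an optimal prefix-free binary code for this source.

2.857 bits/symbol

Repeatedly combine the two least-probable nodes; the expected code length is the sum of the merged weights.
merge 27/500 + 29/500 → 14/125
merge 63/1000 + 19/200 → 79/500
merge 14/125 + 157/1000 → 269/1000
merge 79/500 + 4/25 → 159/500
merge 187/1000 + 113/500 → 413/1000
merge 269/1000 + 159/500 → 587/1000
merge 413/1000 + 587/1000 → 1
L = 14/125 + 79/500 + 269/1000 + 159/500 + 413/1000 + 587/1000 + 1 = 2857/1000 = 2.857 bits/symbol.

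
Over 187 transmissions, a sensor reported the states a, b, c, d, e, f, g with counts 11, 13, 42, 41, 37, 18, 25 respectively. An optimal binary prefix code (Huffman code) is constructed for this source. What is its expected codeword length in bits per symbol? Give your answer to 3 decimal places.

2.684 bits/symbol

Probabilities are the counts divided by 187.
Repeatedly combine the two least-probable nodes; the expected code length is the sum of the merged weights.
merge 1/17 + 13/187 → 24/187
merge 18/187 + 24/187 → 42/187
merge 25/187 + 37/187 → 62/187
merge 41/187 + 42/187 → 83/187
merge 42/187 + 62/187 → 104/187
merge 83/187 + 104/187 → 1
L = 24/187 + 42/187 + 62/187 + 83/187 + 104/187 + 1 = 502/187 ≈ 2.684 bits/symbol.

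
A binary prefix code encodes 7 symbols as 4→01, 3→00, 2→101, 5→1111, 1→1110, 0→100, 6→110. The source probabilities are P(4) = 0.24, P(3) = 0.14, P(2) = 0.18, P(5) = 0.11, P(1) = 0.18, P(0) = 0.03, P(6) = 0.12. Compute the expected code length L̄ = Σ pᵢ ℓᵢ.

L̄ = Σ pᵢ·ℓᵢ = 0.24·2 + 0.14·2 + 0.18·3 + 0.11·4 + 0.18·4 + 0.03·3 + 0.12·3 = 2.91 bits/symbol.

2.91 bits/symbol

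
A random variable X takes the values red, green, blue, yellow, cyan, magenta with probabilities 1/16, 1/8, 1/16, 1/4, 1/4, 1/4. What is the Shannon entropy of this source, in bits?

Each probability is a power of 1/2, so log₂(1/p) is an integer.
H = Σ p·log₂(1/p) = 1/16·4 + 1/8·3 + 1/16·4 + 1/4·2 + 1/4·2 + 1/4·2 = 2.375 bits.

2.375 bits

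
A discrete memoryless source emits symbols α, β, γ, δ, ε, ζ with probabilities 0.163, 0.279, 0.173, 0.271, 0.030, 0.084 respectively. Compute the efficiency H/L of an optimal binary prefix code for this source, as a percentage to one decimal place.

Entropy H = −Σ p log₂ p ≈ 2.3407 bits.
Huffman merges: 3/100+21/250→57/500; 57/500+163/1000→277/1000; 173/1000+271/1000→111/250; 277/1000+279/1000→139/250; 111/250+139/250→1. L = 2391/1000 ≈ 2.3910.
Efficiency = H/L = 2.3407/2.3910 = 97.9%.

97.9%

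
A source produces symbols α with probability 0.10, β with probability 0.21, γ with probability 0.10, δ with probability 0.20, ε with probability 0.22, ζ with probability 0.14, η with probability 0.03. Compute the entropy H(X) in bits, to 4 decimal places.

2.6310 bits

H = −Σ pᵢ log₂ pᵢ.
−0.10·log₂(0.10) = 0.3322
−0.21·log₂(0.21) = 0.4728
−0.10·log₂(0.10) = 0.3322
−0.20·log₂(0.20) = 0.4644
−0.22·log₂(0.22) = 0.4806
−0.14·log₂(0.14) = 0.3971
−0.03·log₂(0.03) = 0.1518
Sum ≈ 2.6310 → 2.6310 bits.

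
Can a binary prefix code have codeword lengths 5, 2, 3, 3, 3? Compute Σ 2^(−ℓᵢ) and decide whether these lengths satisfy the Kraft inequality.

0.65625; yes

With common denominator 2^5 = 32: Σ 2^(−ℓᵢ) = 1/32 + 8/32 + 4/32 + 4/32 + 4/32 = 21/32 = 0.65625.
Kraft's inequality requires Σ ≤ 1; here Σ = 0.65625 ≤ 1, so such a prefix code exists.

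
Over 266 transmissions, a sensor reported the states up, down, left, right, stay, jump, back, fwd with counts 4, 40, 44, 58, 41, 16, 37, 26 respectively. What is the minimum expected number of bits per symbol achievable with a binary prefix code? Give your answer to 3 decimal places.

Probabilities are the counts divided by 266.
Repeatedly combine the two least-probable nodes; the expected code length is the sum of the merged weights.
merge 2/133 + 8/133 → 10/133
merge 10/133 + 13/133 → 23/133
merge 37/266 + 20/133 → 11/38
merge 41/266 + 22/133 → 85/266
merge 23/133 + 29/133 → 52/133
merge 11/38 + 85/266 → 81/133
merge 52/133 + 81/133 → 1
L = 10/133 + 23/133 + 11/38 + 85/266 + 52/133 + 81/133 + 1 = 20/7 ≈ 2.857 bits/symbol.

2.857 bits/symbol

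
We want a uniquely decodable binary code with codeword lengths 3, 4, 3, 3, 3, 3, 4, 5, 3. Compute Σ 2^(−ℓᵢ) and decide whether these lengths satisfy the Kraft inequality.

With common denominator 2^5 = 32: Σ 2^(−ℓᵢ) = 4/32 + 2/32 + 4/32 + 4/32 + 4/32 + 4/32 + 2/32 + 1/32 + 4/32 = 29/32 = 0.90625.
Kraft's inequality requires Σ ≤ 1; here Σ = 0.90625 ≤ 1, so such a prefix code exists.

0.90625; yes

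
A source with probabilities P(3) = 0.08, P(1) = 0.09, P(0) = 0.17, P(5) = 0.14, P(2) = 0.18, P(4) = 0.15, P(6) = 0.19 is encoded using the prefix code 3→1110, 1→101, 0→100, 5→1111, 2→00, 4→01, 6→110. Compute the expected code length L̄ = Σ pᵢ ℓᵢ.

2.89 bits/symbol

L̄ = Σ pᵢ·ℓᵢ = 0.08·4 + 0.09·3 + 0.17·3 + 0.14·4 + 0.18·2 + 0.15·2 + 0.19·3 = 2.89 bits/symbol.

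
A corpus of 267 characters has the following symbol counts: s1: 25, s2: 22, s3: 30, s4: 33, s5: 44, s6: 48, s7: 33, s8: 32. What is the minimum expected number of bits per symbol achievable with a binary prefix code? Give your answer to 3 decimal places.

Probabilities are the counts divided by 267.
Repeatedly combine the two least-probable nodes; the expected code length is the sum of the merged weights.
merge 22/267 + 25/267 → 47/267
merge 10/89 + 32/267 → 62/267
merge 11/89 + 11/89 → 22/89
merge 44/267 + 47/267 → 91/267
merge 16/89 + 62/267 → 110/267
merge 22/89 + 91/267 → 157/267
merge 110/267 + 157/267 → 1
L = 47/267 + 62/267 + 22/89 + 91/267 + 110/267 + 157/267 + 1 = 800/267 ≈ 2.996 bits/symbol.

2.996 bits/symbol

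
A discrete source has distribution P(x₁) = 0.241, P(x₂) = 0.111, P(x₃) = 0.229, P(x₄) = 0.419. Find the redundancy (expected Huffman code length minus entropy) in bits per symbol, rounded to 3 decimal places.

Entropy H = −Σ p log₂ p ≈ 1.8596 bits.
Huffman merges: 111/1000+229/1000→17/50; 241/1000+17/50→581/1000; 419/1000+581/1000→1. L = 1921/1000 ≈ 1.9210.
L − H = 1.9210 − 1.8596 = 0.061 bits.

0.061 bits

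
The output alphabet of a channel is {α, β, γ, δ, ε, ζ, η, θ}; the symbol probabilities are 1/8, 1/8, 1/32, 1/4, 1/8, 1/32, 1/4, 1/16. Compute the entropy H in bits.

2.6875 bits

Each probability is a power of 1/2, so log₂(1/p) is an integer.
H = Σ p·log₂(1/p) = 1/8·3 + 1/8·3 + 1/32·5 + 1/4·2 + 1/8·3 + 1/32·5 + 1/4·2 + 1/16·4 = 2.6875 bits.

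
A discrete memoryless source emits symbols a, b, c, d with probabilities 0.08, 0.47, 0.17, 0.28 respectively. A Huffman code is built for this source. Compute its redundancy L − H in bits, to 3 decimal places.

Entropy H = −Σ p log₂ p ≈ 1.7523 bits.
Huffman merges: 2/25+17/100→1/4; 1/4+7/25→53/100; 47/100+53/100→1. L = 89/50 ≈ 1.7800.
L − H = 1.7800 − 1.7523 = 0.028 bits.

0.028 bits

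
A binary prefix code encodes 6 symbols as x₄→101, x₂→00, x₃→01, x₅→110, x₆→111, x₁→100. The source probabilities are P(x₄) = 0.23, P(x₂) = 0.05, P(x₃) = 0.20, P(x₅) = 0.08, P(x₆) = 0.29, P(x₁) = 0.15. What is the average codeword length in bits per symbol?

2.75 bits/symbol

L̄ = Σ pᵢ·ℓᵢ = 0.23·3 + 0.05·2 + 0.20·2 + 0.08·3 + 0.29·3 + 0.15·3 = 2.75 bits/symbol.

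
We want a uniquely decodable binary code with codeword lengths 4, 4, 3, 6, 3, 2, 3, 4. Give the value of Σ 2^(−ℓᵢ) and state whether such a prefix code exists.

With common denominator 2^6 = 64: Σ 2^(−ℓᵢ) = 4/64 + 4/64 + 8/64 + 1/64 + 8/64 + 16/64 + 8/64 + 4/64 = 53/64 = 0.828125.
Kraft's inequality requires Σ ≤ 1; here Σ = 0.828125 ≤ 1, so such a prefix code exists.

0.828125; yes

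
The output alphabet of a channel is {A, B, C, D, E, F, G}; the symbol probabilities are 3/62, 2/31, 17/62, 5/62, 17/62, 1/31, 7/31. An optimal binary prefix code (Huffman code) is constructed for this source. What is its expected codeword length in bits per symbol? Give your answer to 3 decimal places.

Repeatedly combine the two least-probable nodes; the expected code length is the sum of the merged weights.
merge 1/31 + 3/62 → 5/62
merge 2/31 + 5/62 → 9/62
merge 5/62 + 9/62 → 7/31
merge 7/31 + 7/31 → 14/31
merge 17/62 + 17/62 → 17/31
merge 14/31 + 17/31 → 1
L = 5/62 + 9/62 + 7/31 + 14/31 + 17/31 + 1 = 76/31 ≈ 2.452 bits/symbol.

2.452 bits/symbol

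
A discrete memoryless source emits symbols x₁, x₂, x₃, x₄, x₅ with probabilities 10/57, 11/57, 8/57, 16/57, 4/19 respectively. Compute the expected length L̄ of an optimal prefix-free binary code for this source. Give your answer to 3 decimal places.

Repeatedly combine the two least-probable nodes; the expected code length is the sum of the merged weights.
merge 8/57 + 10/57 → 6/19
merge 11/57 + 4/19 → 23/57
merge 16/57 + 6/19 → 34/57
merge 23/57 + 34/57 → 1
L = 6/19 + 23/57 + 34/57 + 1 = 44/19 ≈ 2.316 bits/symbol.

2.316 bits/symbol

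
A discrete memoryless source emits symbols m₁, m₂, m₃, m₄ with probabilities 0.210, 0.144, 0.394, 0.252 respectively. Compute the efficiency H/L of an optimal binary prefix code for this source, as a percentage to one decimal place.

Entropy H = −Σ p log₂ p ≈ 1.9060 bits.
Huffman merges: 18/125+21/100→177/500; 63/250+177/500→303/500; 197/500+303/500→1. L = 49/25 ≈ 1.9600.
Efficiency = H/L = 1.9060/1.9600 = 97.2%.

97.2%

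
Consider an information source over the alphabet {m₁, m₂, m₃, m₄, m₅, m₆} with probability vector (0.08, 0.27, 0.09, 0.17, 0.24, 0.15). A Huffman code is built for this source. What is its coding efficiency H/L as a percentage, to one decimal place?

Entropy H = −Σ p log₂ p ≈ 2.4535 bits.
Huffman merges: 2/25+9/100→17/100; 3/20+17/100→8/25; 17/100+6/25→41/100; 27/100+8/25→59/100; 41/100+59/100→1. L = 249/100 ≈ 2.4900.
Efficiency = H/L = 2.4535/2.4900 = 98.5%.

98.5%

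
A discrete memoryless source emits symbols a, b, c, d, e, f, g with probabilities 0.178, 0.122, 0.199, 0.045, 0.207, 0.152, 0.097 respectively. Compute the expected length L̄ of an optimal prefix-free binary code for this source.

2.736 bits/symbol

Repeatedly combine the two least-probable nodes; the expected code length is the sum of the merged weights.
merge 9/200 + 97/1000 → 71/500
merge 61/500 + 71/500 → 33/125
merge 19/125 + 89/500 → 33/100
merge 199/1000 + 207/1000 → 203/500
merge 33/125 + 33/100 → 297/500
merge 203/500 + 297/500 → 1
L = 71/500 + 33/125 + 33/100 + 203/500 + 297/500 + 1 = 342/125 = 2.736 bits/symbol.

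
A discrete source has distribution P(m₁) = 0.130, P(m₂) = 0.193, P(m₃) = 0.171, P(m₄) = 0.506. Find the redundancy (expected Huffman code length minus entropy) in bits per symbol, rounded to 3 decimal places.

0.021 bits

Entropy H = −Σ p log₂ p ≈ 1.7737 bits.
Huffman merges: 13/100+171/1000→301/1000; 193/1000+301/1000→247/500; 247/500+253/500→1. L = 359/200 ≈ 1.7950.
L − H = 1.7950 − 1.7737 = 0.021 bits.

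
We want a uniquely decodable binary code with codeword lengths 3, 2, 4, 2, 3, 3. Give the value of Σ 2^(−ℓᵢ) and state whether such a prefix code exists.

0.9375; yes

With common denominator 2^4 = 16: Σ 2^(−ℓᵢ) = 2/16 + 4/16 + 1/16 + 4/16 + 2/16 + 2/16 = 15/16 = 0.9375.
Kraft's inequality requires Σ ≤ 1; here Σ = 0.9375 ≤ 1, so such a prefix code exists.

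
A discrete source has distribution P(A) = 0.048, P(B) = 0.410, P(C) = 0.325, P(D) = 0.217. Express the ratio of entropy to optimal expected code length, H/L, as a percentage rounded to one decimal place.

94.0%

Entropy H = −Σ p log₂ p ≈ 1.7430 bits.
Huffman merges: 6/125+217/1000→53/200; 53/200+13/40→59/100; 41/100+59/100→1. L = 371/200 ≈ 1.8550.
Efficiency = H/L = 1.7430/1.8550 = 94.0%.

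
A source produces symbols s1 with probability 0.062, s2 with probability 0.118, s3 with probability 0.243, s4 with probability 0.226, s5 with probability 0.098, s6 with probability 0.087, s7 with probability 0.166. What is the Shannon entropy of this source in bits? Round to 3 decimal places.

2.658 bits

H = −Σ pᵢ log₂ pᵢ.
−0.062·log₂(0.062) = 0.2487
−0.118·log₂(0.118) = 0.3638
−0.243·log₂(0.243) = 0.4960
−0.226·log₂(0.226) = 0.4849
−0.098·log₂(0.098) = 0.3284
−0.087·log₂(0.087) = 0.3065
−0.166·log₂(0.166) = 0.4301
Sum ≈ 2.6583 → 2.658 bits.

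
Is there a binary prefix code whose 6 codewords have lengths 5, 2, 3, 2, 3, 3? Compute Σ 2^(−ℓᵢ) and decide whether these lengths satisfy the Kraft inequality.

0.90625; yes

With common denominator 2^5 = 32: Σ 2^(−ℓᵢ) = 1/32 + 8/32 + 4/32 + 8/32 + 4/32 + 4/32 = 29/32 = 0.90625.
Kraft's inequality requires Σ ≤ 1; here Σ = 0.90625 ≤ 1, so such a prefix code exists.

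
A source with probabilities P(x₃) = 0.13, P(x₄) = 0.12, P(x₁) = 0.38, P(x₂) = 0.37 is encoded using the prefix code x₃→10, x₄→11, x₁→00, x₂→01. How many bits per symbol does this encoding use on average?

2 bits/symbol

L̄ = Σ pᵢ·ℓᵢ = 0.13·2 + 0.12·2 + 0.38·2 + 0.37·2 = 2 bits/symbol.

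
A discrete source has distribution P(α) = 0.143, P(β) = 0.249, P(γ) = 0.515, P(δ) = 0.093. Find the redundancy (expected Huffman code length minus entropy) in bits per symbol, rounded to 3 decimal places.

Entropy H = −Σ p log₂ p ≈ 1.7124 bits.
Huffman merges: 93/1000+143/1000→59/250; 59/250+249/1000→97/200; 97/200+103/200→1. L = 1721/1000 ≈ 1.7210.
L − H = 1.7210 − 1.7124 = 0.009 bits.

0.009 bits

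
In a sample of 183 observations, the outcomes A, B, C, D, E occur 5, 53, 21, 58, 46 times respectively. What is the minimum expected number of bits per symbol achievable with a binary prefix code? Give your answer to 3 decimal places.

Probabilities are the counts divided by 183.
Repeatedly combine the two least-probable nodes; the expected code length is the sum of the merged weights.
merge 5/183 + 7/61 → 26/183
merge 26/183 + 46/183 → 24/61
merge 53/183 + 58/183 → 37/61
merge 24/61 + 37/61 → 1
L = 26/183 + 24/61 + 37/61 + 1 = 392/183 ≈ 2.142 bits/symbol.

2.142 bits/symbol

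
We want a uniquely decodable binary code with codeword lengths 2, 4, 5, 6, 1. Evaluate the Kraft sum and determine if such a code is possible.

With common denominator 2^6 = 64: Σ 2^(−ℓᵢ) = 16/64 + 4/64 + 2/64 + 1/64 + 32/64 = 55/64 = 0.859375.
Kraft's inequality requires Σ ≤ 1; here Σ = 0.859375 ≤ 1, so such a prefix code exists.

0.859375; yes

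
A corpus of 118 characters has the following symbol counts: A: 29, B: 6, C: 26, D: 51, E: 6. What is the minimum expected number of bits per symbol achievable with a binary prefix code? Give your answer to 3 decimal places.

Probabilities are the counts divided by 118.
Repeatedly combine the two least-probable nodes; the expected code length is the sum of the merged weights.
merge 3/59 + 3/59 → 6/59
merge 6/59 + 13/59 → 19/59
merge 29/118 + 19/59 → 67/118
merge 51/118 + 67/118 → 1
L = 6/59 + 19/59 + 67/118 + 1 = 235/118 ≈ 1.992 bits/symbol.

1.992 bits/symbol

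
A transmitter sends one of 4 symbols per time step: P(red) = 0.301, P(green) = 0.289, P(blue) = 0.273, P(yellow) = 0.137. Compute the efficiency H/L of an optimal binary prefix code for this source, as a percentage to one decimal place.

Entropy H = −Σ p log₂ p ≈ 1.9432 bits.
Huffman merges: 137/1000+273/1000→41/100; 289/1000+301/1000→59/100; 41/100+59/100→1. L = 2 ≈ 2.0000.
Efficiency = H/L = 1.9432/2.0000 = 97.2%.

97.2%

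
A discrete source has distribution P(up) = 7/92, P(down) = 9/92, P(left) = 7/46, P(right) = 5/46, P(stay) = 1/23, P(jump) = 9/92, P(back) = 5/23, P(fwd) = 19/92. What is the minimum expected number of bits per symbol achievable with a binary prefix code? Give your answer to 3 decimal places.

2.891 bits/symbol

Repeatedly combine the two least-probable nodes; the expected code length is the sum of the merged weights.
merge 1/23 + 7/92 → 11/92
merge 9/92 + 9/92 → 9/46
merge 5/46 + 11/92 → 21/92
merge 7/46 + 9/46 → 8/23
merge 19/92 + 5/23 → 39/92
merge 21/92 + 8/23 → 53/92
merge 39/92 + 53/92 → 1
L = 11/92 + 9/46 + 21/92 + 8/23 + 39/92 + 53/92 + 1 = 133/46 ≈ 2.891 bits/symbol.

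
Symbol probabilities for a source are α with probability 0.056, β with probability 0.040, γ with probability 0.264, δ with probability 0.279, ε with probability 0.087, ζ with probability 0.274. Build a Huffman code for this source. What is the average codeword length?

Repeatedly combine the two least-probable nodes; the expected code length is the sum of the merged weights.
merge 1/25 + 7/125 → 12/125
merge 87/1000 + 12/125 → 183/1000
merge 183/1000 + 33/125 → 447/1000
merge 137/500 + 279/1000 → 553/1000
merge 447/1000 + 553/1000 → 1
L = 12/125 + 183/1000 + 447/1000 + 553/1000 + 1 = 2279/1000 = 2.279 bits/symbol.

2.279 bits/symbol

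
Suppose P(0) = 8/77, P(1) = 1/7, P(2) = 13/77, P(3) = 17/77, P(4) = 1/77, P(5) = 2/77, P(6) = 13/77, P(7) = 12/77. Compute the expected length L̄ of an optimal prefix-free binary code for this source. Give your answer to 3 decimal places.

Repeatedly combine the two least-probable nodes; the expected code length is the sum of the merged weights.
merge 1/77 + 2/77 → 3/77
merge 3/77 + 8/77 → 1/7
merge 1/7 + 1/7 → 2/7
merge 12/77 + 13/77 → 25/77
merge 13/77 + 17/77 → 30/77
merge 2/7 + 25/77 → 47/77
merge 30/77 + 47/77 → 1
L = 3/77 + 1/7 + 2/7 + 25/77 + 30/77 + 47/77 + 1 = 215/77 ≈ 2.792 bits/symbol.

2.792 bits/symbol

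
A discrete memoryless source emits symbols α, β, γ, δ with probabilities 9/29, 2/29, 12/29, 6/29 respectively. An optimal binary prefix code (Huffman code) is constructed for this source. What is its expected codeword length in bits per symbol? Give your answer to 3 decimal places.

Repeatedly combine the two least-probable nodes; the expected code length is the sum of the merged weights.
merge 2/29 + 6/29 → 8/29
merge 8/29 + 9/29 → 17/29
merge 12/29 + 17/29 → 1
L = 8/29 + 17/29 + 1 = 54/29 ≈ 1.862 bits/symbol.

1.862 bits/symbol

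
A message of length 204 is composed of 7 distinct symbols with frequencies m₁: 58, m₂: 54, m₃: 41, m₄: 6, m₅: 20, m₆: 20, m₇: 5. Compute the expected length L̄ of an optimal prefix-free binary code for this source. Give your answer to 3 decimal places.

2.456 bits/symbol

Probabilities are the counts divided by 204.
Repeatedly combine the two least-probable nodes; the expected code length is the sum of the merged weights.
merge 5/204 + 1/34 → 11/204
merge 11/204 + 5/51 → 31/204
merge 5/51 + 31/204 → 1/4
merge 41/204 + 1/4 → 23/51
merge 9/34 + 29/102 → 28/51
merge 23/51 + 28/51 → 1
L = 11/204 + 31/204 + 1/4 + 23/51 + 28/51 + 1 = 167/68 ≈ 2.456 bits/symbol.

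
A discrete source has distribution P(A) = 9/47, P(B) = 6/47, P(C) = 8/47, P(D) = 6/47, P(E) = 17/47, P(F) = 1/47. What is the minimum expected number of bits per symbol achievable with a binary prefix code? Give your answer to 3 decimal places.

Repeatedly combine the two least-probable nodes; the expected code length is the sum of the merged weights.
merge 1/47 + 6/47 → 7/47
merge 6/47 + 7/47 → 13/47
merge 8/47 + 9/47 → 17/47
merge 13/47 + 17/47 → 30/47
merge 17/47 + 30/47 → 1
L = 7/47 + 13/47 + 17/47 + 30/47 + 1 = 114/47 ≈ 2.426 bits/symbol.

2.426 bits/symbol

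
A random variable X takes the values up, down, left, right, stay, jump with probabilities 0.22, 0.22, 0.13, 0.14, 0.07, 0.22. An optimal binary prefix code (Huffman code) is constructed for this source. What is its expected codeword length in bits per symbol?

2.54 bits/symbol

Repeatedly combine the two least-probable nodes; the expected code length is the sum of the merged weights.
merge 7/100 + 13/100 → 1/5
merge 7/50 + 1/5 → 17/50
merge 11/50 + 11/50 → 11/25
merge 11/50 + 17/50 → 14/25
merge 11/25 + 14/25 → 1
L = 1/5 + 17/50 + 11/25 + 14/25 + 1 = 127/50 = 2.54 bits/symbol.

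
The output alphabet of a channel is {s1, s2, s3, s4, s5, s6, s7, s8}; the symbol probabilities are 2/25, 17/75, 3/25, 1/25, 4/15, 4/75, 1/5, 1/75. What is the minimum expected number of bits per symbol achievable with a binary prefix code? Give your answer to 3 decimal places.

Repeatedly combine the two least-probable nodes; the expected code length is the sum of the merged weights.
merge 1/75 + 1/25 → 4/75
merge 4/75 + 4/75 → 8/75
merge 2/25 + 8/75 → 14/75
merge 3/25 + 14/75 → 23/75
merge 1/5 + 17/75 → 32/75
merge 4/15 + 23/75 → 43/75
merge 32/75 + 43/75 → 1
L = 4/75 + 8/75 + 14/75 + 23/75 + 32/75 + 43/75 + 1 = 199/75 ≈ 2.653 bits/symbol.

2.653 bits/symbol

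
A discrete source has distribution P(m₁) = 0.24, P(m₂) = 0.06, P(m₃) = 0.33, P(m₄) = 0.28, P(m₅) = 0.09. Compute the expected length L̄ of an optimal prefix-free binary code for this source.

Repeatedly combine the two least-probable nodes; the expected code length is the sum of the merged weights.
merge 3/50 + 9/100 → 3/20
merge 3/20 + 6/25 → 39/100
merge 7/25 + 33/100 → 61/100
merge 39/100 + 61/100 → 1
L = 3/20 + 39/100 + 61/100 + 1 = 43/20 = 2.15 bits/symbol.

2.15 bits/symbol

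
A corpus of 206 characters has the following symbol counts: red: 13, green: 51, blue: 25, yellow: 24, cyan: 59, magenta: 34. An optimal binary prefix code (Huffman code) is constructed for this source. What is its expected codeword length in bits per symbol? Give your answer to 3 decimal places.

2.466 bits/symbol

Probabilities are the counts divided by 206.
Repeatedly combine the two least-probable nodes; the expected code length is the sum of the merged weights.
merge 13/206 + 12/103 → 37/206
merge 25/206 + 17/103 → 59/206
merge 37/206 + 51/206 → 44/103
merge 59/206 + 59/206 → 59/103
merge 44/103 + 59/103 → 1
L = 37/206 + 59/206 + 44/103 + 59/103 + 1 = 254/103 ≈ 2.466 bits/symbol.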